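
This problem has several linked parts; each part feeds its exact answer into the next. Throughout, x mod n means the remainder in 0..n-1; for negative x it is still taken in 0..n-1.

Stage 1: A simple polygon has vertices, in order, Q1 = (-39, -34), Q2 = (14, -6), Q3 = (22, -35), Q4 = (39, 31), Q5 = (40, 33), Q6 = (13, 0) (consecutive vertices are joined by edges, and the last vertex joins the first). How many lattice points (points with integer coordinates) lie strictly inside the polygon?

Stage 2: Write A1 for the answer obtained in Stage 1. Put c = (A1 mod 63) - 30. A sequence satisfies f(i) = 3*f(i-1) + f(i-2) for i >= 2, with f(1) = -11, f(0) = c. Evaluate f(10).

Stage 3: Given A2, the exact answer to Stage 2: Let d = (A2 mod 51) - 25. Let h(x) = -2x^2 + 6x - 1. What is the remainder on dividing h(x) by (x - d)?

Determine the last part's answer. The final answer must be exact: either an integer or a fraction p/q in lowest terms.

-1297

Stage 1: cross terms: (-39*-6 - 14*-34)=710, (14*-35 - 22*-6)=-358, (22*31 - 39*-35)=2047, (39*33 - 40*31)=47, (40*0 - 13*33)=-429, (13*-34 - -39*0)=-442; twice the area = |1575| = 1575; area = 1575/2; boundary points = 1 + 1 + 1 + 1 + 3 + 2 = 9; strictly interior points = area - boundary/2 + 1 = 784; answer 784
Stage 2: A1 = 784; c = -2; f(2) = 3*(-11) + 1*(-2) = -35; iterating: f(2)=-35, f(3)=-116, f(4)=-383, f(5)=-1265, f(6)=-4178, f(7)=-13799, f(8)=-45575, f(9)=-150524, f(10)=-497147; answer -497147
Stage 3: A2 = -497147; d = -24; remainder = value at the root: -2*(-24)^2 + 6*(-24)^1 - 1 = (-1152) + (-144) + (-1) = -1297; answer -1297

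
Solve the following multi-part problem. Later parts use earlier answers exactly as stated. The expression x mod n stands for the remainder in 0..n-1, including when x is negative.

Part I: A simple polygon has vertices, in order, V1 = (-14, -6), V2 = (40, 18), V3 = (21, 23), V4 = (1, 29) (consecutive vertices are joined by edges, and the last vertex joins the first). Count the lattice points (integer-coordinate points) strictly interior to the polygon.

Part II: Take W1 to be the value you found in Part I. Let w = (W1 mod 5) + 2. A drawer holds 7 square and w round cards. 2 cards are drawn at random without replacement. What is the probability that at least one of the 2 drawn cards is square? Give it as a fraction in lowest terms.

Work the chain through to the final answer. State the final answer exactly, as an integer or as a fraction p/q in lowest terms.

49/55

Part I: cross terms: (-14*18 - 40*-6)=-12, (40*23 - 21*18)=542, (21*29 - 1*23)=586, (1*-6 - -14*29)=400; twice the area = |1516| = 1516; area = 758; boundary points = 6 + 1 + 2 + 5 = 14; strictly interior points = area - boundary/2 + 1 = 752; answer 752
Part II: W1 = 752; w = 4; total draws C(11,2) = 55; complement C(4,2) = 6; favorable 55 - 6 = 49; P = 49/55; answer 49/55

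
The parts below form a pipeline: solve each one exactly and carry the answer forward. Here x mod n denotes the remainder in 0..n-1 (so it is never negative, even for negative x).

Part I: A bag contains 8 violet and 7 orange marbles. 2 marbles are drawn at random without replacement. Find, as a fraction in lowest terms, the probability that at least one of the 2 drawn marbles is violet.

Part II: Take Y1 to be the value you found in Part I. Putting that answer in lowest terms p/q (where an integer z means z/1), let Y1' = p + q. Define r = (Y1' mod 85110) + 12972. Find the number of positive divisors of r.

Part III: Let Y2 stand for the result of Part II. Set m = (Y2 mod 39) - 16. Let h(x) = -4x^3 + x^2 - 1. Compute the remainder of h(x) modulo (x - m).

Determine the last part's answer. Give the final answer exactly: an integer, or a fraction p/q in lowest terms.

7055

Part I: total draws C(15,2) = 105; complement C(7,2) = 21; favorable 105 - 21 = 84; P = 4/5; answer 4/5
Part II: Y1 = 4/5; threaded value p + q = 9; r = 12981; 12981 = 3 * 4327; number of divisors = (1+1) * (1+1) = 4; answer 4
Part III: Y2 = 4; m = -12; remainder = value at the root: -4*(-12)^3 + 1*(-12)^2 - 1 = (6912) + (144) + (-1) = 7055; answer 7055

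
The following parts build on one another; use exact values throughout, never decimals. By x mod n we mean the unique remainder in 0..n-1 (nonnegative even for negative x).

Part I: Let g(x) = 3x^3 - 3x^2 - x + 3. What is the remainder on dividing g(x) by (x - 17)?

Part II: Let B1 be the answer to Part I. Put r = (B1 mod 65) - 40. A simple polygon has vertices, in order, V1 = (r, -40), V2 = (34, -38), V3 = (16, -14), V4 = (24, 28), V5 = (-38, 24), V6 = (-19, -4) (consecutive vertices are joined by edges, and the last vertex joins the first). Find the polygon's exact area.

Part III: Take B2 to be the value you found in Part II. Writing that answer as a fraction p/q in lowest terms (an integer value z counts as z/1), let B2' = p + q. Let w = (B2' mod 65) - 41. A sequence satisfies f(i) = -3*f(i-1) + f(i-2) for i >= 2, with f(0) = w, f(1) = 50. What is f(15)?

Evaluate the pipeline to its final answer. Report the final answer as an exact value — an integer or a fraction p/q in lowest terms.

811169042

Part I: remainder = value at the root: 3*(17)^3 - 3*(17)^2 - 1*(17)^1 + 3 = (14739) + (-867) + (-17) + (3) = 13858; answer 13858
Part II: B1 = 13858; r = -27; cross terms: (-27*-38 - 34*-40)=2386, (34*-14 - 16*-38)=132, (16*28 - 24*-14)=784, (24*24 - -38*28)=1640, (-38*-4 - -19*24)=608, (-19*-40 - -27*-4)=652; twice the area = |6202| = 6202; area = 3101; answer 3101
Part III: B2 = 3101; threaded value p + q = 3102; w = 6; f(2) = -3*(50) + 1*(6) = -144; iterating: f(2)=-144, f(3)=482, f(4)=-1590, f(5)=5252, f(6)=-17346, f(7)=57290, f(8)=-189216, f(9)=624938, f(10)=-2064030, f(11)=6817028, f(12)=-22515114, f(13)=74362370, f(14)=-245602224, f(15)=811169042; answer 811169042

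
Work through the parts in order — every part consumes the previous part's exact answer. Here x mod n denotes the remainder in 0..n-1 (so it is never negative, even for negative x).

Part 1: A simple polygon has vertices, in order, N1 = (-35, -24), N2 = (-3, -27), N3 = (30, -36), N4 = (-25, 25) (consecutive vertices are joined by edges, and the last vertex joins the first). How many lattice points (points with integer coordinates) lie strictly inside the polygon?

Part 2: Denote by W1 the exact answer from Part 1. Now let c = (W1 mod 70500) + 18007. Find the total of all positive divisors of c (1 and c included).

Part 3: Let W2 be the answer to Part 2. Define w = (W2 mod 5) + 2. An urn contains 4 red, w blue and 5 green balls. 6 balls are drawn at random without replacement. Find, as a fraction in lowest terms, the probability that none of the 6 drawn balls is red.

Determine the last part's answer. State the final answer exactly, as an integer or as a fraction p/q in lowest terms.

Part 1: cross terms: (-35*-27 - -3*-24)=873, (-3*-36 - 30*-27)=918, (30*25 - -25*-36)=-150, (-25*-24 - -35*25)=1475; twice the area = |3116| = 3116; area = 1558; boundary points = 1 + 3 + 1 + 1 = 6; strictly interior points = area - boundary/2 + 1 = 1556; answer 1556
Part 2: W1 = 1556; c = 19563; 19563 = 3 * 6521; sigma = (1 + 3) * (1 + 6521) = 4 * 6522 = 26088; answer 26088
Part 3: W2 = 26088; w = 5; total draws C(14,6) = 3003; favorable C(10,6) = 210; P = 10/143; answer 10/143

10/143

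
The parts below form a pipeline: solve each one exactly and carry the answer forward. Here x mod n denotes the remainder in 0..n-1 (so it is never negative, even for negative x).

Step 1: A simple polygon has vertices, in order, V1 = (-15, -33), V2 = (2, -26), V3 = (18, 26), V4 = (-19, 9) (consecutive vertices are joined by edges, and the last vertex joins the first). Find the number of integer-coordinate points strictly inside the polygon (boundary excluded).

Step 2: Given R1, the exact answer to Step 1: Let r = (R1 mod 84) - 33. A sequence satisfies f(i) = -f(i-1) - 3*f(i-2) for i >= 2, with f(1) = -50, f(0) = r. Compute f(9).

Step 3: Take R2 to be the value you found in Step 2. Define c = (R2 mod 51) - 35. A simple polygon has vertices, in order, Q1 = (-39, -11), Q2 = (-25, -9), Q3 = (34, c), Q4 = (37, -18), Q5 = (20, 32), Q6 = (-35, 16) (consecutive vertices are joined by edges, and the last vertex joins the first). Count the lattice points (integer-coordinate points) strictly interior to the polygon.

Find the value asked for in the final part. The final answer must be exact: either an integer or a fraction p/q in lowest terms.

Step 1: cross terms: (-15*-26 - 2*-33)=456, (2*26 - 18*-26)=520, (18*9 - -19*26)=656, (-19*-33 - -15*9)=762; twice the area = |2394| = 2394; area = 1197; boundary points = 1 + 4 + 1 + 2 = 8; strictly interior points = area - boundary/2 + 1 = 1194; answer 1194
Step 2: R1 = 1194; r = -15; f(2) = -1*(-50) - 3*(-15) = 95; iterating: f(2)=95, f(3)=55, f(4)=-340, f(5)=175, f(6)=845, f(7)=-1370, f(8)=-1165, f(9)=5275; answer 5275
Step 3: R2 = 5275; c = -13; cross terms: (-39*-9 - -25*-11)=76, (-25*-13 - 34*-9)=631, (34*-18 - 37*-13)=-131, (37*32 - 20*-18)=1544, (20*16 - -35*32)=1440, (-35*-11 - -39*16)=1009; twice the area = |4569| = 4569; area = 4569/2; boundary points = 2 + 1 + 1 + 1 + 1 + 1 = 7; strictly interior points = area - boundary/2 + 1 = 2282; answer 2282

2282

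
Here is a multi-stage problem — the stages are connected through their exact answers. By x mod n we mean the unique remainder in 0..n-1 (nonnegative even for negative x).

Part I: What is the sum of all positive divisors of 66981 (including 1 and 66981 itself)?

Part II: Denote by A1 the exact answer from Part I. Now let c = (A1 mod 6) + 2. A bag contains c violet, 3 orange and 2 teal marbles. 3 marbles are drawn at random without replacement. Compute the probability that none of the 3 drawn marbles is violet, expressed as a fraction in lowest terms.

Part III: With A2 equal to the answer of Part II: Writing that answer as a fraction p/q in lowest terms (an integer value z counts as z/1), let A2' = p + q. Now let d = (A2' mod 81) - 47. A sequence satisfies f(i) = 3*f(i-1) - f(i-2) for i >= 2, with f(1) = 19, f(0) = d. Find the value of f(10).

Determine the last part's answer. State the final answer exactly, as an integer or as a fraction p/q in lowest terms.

Part I: 66981 = 3 * 83 * 269; sigma = (1 + 3) * (1 + 83) * (1 + 269) = 4 * 84 * 270 = 90720; answer 90720
Part II: A1 = 90720; c = 2; total draws C(7,3) = 35; favorable C(5,3) = 10; P = 2/7; answer 2/7
Part III: A2 = 2/7; threaded value p + q = 9; d = -38; f(2) = 3*(19) - 1*(-38) = 95; iterating: f(2)=95, f(3)=266, f(4)=703, f(5)=1843, f(6)=4826, f(7)=12635, f(8)=33079, f(9)=86602, f(10)=226727; answer 226727

226727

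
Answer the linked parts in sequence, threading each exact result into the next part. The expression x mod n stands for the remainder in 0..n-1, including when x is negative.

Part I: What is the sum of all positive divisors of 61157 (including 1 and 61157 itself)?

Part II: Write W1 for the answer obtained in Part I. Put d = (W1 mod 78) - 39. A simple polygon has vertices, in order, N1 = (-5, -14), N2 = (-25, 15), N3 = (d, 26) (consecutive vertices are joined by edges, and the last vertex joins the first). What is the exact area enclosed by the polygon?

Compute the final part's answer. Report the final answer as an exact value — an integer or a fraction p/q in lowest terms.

Part I: 61157 = 23 * 2659; sigma = (1 + 23) * (1 + 2659) = 24 * 2660 = 63840; answer 63840
Part II: W1 = 63840; d = -3; cross terms: (-5*15 - -25*-14)=-425, (-25*26 - -3*15)=-605, (-3*-14 - -5*26)=172; twice the area = |-858| = 858; area = 429; answer 429

429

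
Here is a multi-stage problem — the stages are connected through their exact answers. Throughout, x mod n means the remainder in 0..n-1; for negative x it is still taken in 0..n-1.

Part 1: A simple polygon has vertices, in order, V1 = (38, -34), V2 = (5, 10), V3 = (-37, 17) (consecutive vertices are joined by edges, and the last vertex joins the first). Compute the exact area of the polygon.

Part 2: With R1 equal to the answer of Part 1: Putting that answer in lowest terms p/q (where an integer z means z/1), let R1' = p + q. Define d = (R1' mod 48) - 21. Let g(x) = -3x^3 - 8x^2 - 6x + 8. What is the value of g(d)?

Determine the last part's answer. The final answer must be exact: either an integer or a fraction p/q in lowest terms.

-9876

Part 1: cross terms: (38*10 - 5*-34)=550, (5*17 - -37*10)=455, (-37*-34 - 38*17)=612; twice the area = |1617| = 1617; area = 1617/2; answer 1617/2
Part 2: R1 = 1617/2; threaded value p + q = 1619; d = 14; -3*(14)^3 - 8*(14)^2 - 6*(14)^1 + 8 = (-8232) + (-1568) + (-84) + (8) = -9876; answer -9876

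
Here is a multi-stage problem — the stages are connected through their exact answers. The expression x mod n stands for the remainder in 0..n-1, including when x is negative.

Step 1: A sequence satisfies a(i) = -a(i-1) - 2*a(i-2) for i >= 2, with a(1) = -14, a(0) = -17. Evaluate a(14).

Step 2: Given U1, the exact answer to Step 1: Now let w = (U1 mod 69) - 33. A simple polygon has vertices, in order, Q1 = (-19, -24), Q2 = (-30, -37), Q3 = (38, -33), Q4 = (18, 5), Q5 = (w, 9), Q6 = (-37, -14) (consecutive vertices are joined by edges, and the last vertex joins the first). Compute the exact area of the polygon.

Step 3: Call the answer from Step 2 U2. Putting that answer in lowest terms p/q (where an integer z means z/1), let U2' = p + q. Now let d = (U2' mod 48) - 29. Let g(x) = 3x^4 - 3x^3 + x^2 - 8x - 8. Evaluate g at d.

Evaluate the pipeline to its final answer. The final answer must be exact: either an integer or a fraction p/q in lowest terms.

349

Step 1: a(2) = -1*(-14) - 2*(-17) = 48; iterating: a(2)=48, a(3)=-20, a(4)=-76, a(5)=116, a(6)=36, a(7)=-268, a(8)=196, a(9)=340, a(10)=-732, a(11)=52, a(12)=1412, a(13)=-1516, a(14)=-1308; answer -1308
Step 2: U1 = -1308; w = -30; cross terms: (-19*-37 - -30*-24)=-17, (-30*-33 - 38*-37)=2396, (38*5 - 18*-33)=784, (18*9 - -30*5)=312, (-30*-14 - -37*9)=753, (-37*-24 - -19*-14)=622; twice the area = |4850| = 4850; area = 2425; answer 2425
Step 3: U2 = 2425; threaded value p + q = 2426; d = -3; 3*(-3)^4 - 3*(-3)^3 + 1*(-3)^2 - 8*(-3)^1 - 8 = (243) + (81) + (9) + (24) + (-8) = 349; answer 349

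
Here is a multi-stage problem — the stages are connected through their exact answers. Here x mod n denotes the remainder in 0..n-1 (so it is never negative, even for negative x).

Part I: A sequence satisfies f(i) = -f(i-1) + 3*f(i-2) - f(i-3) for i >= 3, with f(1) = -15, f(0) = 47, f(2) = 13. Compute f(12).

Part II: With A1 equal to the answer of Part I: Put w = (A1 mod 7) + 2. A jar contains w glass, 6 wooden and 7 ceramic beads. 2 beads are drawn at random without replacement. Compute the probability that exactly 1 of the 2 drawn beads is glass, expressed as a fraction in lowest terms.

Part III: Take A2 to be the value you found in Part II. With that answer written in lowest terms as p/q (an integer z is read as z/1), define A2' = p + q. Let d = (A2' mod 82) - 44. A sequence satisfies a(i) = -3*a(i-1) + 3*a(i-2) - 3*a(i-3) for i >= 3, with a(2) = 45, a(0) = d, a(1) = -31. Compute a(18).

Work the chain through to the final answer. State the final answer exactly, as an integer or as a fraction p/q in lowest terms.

185314987917

Part I: f(3) = -1*(13) + 3*(-15) - 1*(47) = -105; iterating: f(3)=-105, f(4)=159, f(5)=-487, f(6)=1069, f(7)=-2689, f(8)=6383, f(9)=-15519, f(10)=37357, f(11)=-90297, f(12)=217887; answer 217887
Part II: A1 = 217887; w = 7; total draws C(20,2) = 190; favorable C(7,1)*C(13,1) = 91; P = 91/190; answer 91/190
Part III: A2 = 91/190; threaded value p + q = 281; d = -9; a(3) = -3*(45) + 3*(-31) - 3*(-9) = -201; iterating: a(3)=-201, a(4)=831, a(5)=-3231, a(6)=12789, a(7)=-50553, a(8)=199719, a(9)=-789183, a(10)=3118365, a(11)=-12321801, a(12)=48688047, a(13)=-192384639, a(14)=760183461, a(15)=-3003768441, a(16)=11869009623, a(17)=-46898884575, a(18)=185314987917; answer 185314987917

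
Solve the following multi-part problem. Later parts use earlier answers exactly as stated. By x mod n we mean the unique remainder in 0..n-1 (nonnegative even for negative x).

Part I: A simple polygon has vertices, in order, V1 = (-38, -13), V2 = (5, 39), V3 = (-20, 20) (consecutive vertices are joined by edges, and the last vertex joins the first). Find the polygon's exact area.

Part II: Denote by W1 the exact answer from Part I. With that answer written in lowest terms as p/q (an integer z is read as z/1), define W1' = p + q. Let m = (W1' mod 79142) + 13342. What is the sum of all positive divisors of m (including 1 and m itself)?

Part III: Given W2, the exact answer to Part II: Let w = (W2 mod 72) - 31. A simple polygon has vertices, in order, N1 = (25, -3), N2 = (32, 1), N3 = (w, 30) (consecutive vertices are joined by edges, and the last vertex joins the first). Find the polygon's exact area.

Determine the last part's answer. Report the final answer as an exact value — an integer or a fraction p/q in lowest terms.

Part I: cross terms: (-38*39 - 5*-13)=-1417, (5*20 - -20*39)=880, (-20*-13 - -38*20)=1020; twice the area = |483| = 483; area = 483/2; answer 483/2
Part II: W1 = 483/2; threaded value p + q = 485; m = 13827; 13827 = 3 * 11 * 419; sigma = (1 + 3) * (1 + 11) * (1 + 419) = 4 * 12 * 420 = 20160; answer 20160
Part III: W2 = 20160; w = -31; cross terms: (25*1 - 32*-3)=121, (32*30 - -31*1)=991, (-31*-3 - 25*30)=-657; twice the area = |455| = 455; area = 455/2; answer 455/2

455/2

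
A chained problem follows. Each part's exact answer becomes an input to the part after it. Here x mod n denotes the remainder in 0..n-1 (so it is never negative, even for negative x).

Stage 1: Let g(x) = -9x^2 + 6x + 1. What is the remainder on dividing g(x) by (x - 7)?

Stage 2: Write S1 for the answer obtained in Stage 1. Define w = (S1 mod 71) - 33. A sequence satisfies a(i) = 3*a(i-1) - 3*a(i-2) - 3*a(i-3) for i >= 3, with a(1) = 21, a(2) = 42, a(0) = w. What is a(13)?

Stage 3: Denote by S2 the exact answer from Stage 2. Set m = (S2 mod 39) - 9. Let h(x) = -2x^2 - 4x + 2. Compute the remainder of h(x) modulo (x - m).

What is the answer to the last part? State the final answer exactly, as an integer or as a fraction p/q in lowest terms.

-334

Stage 1: remainder = value at the root: -9*(7)^2 + 6*(7)^1 + 1 = (-441) + (42) + (1) = -398; answer -398
Stage 2: S1 = -398; w = -5; a(3) = 3*(42) - 3*(21) - 3*(-5) = 78; iterating: a(3)=78, a(4)=45, a(5)=-225, a(6)=-1044, a(7)=-2592, a(8)=-3969, a(9)=-999, a(10)=16686, a(11)=64962, a(12)=147825, a(13)=198531; answer 198531
Stage 3: S2 = 198531; m = 12; remainder = value at the root: -2*(12)^2 - 4*(12)^1 + 2 = (-288) + (-48) + (2) = -334; answer -334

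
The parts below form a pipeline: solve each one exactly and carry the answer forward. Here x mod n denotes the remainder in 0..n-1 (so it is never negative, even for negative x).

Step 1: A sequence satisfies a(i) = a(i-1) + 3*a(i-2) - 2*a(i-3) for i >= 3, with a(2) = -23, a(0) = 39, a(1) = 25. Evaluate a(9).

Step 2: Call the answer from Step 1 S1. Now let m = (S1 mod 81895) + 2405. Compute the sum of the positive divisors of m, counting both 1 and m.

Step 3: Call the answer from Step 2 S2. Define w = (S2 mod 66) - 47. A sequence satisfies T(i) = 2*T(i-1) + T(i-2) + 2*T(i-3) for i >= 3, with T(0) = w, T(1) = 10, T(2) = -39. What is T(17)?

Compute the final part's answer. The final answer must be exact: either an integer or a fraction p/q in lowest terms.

Step 1: a(3) = 1*(-23) + 3*(25) - 2*(39) = -26; iterating: a(3)=-26, a(4)=-145, a(5)=-177, a(6)=-560, a(7)=-801, a(8)=-2127, a(9)=-3410; answer -3410
Step 2: S1 = -3410; m = 80890; 80890 = 2 * 5 * 8089; sigma = (1 + 2) * (1 + 5) * (1 + 8089) = 3 * 6 * 8090 = 145620; answer 145620
Step 3: S2 = 145620; w = -23; T(3) = 2*(-39) + 1*(10) + 2*(-23) = -114; iterating: T(3)=-114, T(4)=-247, T(5)=-686, T(6)=-1847, T(7)=-4874, T(8)=-12967, T(9)=-34502, T(10)=-91719, T(11)=-243874, T(12)=-648471, T(13)=-1724254, T(14)=-4584727, T(15)=-12190650, T(16)=-32414535, T(17)=-86189174; answer -86189174

-86189174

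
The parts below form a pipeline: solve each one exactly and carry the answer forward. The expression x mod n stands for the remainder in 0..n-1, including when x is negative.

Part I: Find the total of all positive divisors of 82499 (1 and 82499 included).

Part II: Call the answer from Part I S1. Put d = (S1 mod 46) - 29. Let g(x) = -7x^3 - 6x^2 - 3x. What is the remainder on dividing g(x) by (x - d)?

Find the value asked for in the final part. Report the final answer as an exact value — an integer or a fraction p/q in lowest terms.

Part I: 82499 is prime, so its only divisors are 1 and 82499; sigma = 1 + 82499 = 82500; answer 82500
Part II: S1 = 82500; d = -7; remainder = value at the root: -7*(-7)^3 - 6*(-7)^2 - 3*(-7)^1 = (2401) + (-294) + (21) = 2128; answer 2128

2128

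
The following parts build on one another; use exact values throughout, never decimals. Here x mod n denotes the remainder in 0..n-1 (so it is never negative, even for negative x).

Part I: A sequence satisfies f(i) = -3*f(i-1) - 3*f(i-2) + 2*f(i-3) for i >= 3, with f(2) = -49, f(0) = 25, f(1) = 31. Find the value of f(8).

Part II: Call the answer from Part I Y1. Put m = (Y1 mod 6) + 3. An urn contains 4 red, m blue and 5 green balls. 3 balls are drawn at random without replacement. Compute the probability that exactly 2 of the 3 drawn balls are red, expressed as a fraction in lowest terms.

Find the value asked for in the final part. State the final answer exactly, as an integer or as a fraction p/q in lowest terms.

Part I: f(3) = -3*(-49) - 3*(31) + 2*(25) = 104; iterating: f(3)=104, f(4)=-103, f(5)=-101, f(6)=820, f(7)=-2363, f(8)=4427; answer 4427
Part II: Y1 = 4427; m = 8; total draws C(17,3) = 680; favorable C(4,2)*C(13,1) = 78; P = 39/340; answer 39/340

39/340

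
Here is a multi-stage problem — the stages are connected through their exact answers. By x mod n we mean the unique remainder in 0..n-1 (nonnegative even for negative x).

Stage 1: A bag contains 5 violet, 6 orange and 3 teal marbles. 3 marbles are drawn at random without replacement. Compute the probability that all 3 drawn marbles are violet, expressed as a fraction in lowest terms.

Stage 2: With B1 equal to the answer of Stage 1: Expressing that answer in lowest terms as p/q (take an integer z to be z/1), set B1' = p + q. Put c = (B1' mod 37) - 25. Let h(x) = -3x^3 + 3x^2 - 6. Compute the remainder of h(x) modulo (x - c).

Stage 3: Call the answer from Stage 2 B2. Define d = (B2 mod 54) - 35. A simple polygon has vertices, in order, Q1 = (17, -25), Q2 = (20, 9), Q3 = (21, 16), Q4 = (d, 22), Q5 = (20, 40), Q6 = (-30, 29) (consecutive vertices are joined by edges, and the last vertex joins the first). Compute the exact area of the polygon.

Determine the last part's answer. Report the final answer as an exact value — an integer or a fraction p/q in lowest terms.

2291/2

Stage 1: total draws C(14,3) = 364; favorable C(5,3) = 10; P = 5/182; answer 5/182
Stage 2: B1 = 5/182; threaded value p + q = 187; c = -23; remainder = value at the root: -3*(-23)^3 + 3*(-23)^2 - 6 = (36501) + (1587) + (-6) = 38082; answer 38082
Stage 3: B2 = 38082; d = -23; cross terms: (17*9 - 20*-25)=653, (20*16 - 21*9)=131, (21*22 - -23*16)=830, (-23*40 - 20*22)=-1360, (20*29 - -30*40)=1780, (-30*-25 - 17*29)=257; twice the area = |2291| = 2291; area = 2291/2; answer 2291/2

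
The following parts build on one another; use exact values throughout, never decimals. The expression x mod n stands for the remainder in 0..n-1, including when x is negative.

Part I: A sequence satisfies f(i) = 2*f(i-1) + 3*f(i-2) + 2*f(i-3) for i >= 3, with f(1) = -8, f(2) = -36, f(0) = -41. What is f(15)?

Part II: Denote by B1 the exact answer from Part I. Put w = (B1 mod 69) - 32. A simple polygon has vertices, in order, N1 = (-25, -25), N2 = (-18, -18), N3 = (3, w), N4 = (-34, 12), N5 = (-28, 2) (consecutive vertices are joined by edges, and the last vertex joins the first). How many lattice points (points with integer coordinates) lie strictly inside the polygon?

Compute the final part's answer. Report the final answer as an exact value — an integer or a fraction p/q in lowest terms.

Part I: f(3) = 2*(-36) + 3*(-8) + 2*(-41) = -178; iterating: f(3)=-178, f(4)=-480, f(5)=-1566, f(6)=-4928, f(7)=-15514, f(8)=-48944, f(9)=-154286, f(10)=-486432, f(11)=-1533610, f(12)=-4835088, f(13)=-15243870, f(14)=-48060224, f(15)=-151522234; answer -151522234
Part II: B1 = -151522234; w = 9; cross terms: (-25*-18 - -18*-25)=0, (-18*9 - 3*-18)=-108, (3*12 - -34*9)=342, (-34*2 - -28*12)=268, (-28*-25 - -25*2)=750; twice the area = |1252| = 1252; area = 626; boundary points = 7 + 3 + 1 + 2 + 3 = 16; strictly interior points = area - boundary/2 + 1 = 619; answer 619

619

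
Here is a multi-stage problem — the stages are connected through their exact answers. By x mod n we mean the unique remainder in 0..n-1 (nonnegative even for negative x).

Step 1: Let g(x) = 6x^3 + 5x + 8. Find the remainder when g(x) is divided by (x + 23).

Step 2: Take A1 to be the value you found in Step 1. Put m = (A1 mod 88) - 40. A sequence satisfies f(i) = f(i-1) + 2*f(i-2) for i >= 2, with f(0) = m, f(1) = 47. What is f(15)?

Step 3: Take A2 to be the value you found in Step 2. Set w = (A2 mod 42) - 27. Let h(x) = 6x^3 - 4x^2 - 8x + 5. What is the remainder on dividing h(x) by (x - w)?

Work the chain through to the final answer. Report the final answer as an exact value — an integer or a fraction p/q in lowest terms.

Step 1: remainder = value at the root: 6*(-23)^3 + 5*(-23)^1 + 8 = (-73002) + (-115) + (8) = -73109; answer -73109
Step 2: A1 = -73109; m = -21; f(2) = 1*(47) + 2*(-21) = 5; iterating: f(2)=5, f(3)=99, f(4)=109, f(5)=307, f(6)=525, f(7)=1139, f(8)=2189, f(9)=4467, f(10)=8845, f(11)=17779, f(12)=35469, f(13)=71027, f(14)=141965, f(15)=284019; answer 284019
Step 3: A2 = 284019; w = -12; remainder = value at the root: 6*(-12)^3 - 4*(-12)^2 - 8*(-12)^1 + 5 = (-10368) + (-576) + (96) + (5) = -10843; answer -10843

-10843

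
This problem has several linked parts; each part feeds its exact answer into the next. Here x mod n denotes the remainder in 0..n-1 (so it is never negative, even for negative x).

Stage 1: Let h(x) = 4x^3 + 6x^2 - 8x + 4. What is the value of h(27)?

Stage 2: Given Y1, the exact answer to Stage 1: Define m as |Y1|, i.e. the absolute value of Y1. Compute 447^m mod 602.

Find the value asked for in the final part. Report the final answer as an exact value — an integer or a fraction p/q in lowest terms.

Stage 1: 4*(27)^3 + 6*(27)^2 - 8*(27)^1 + 4 = (78732) + (4374) + (-216) + (4) = 82894; answer 82894
Stage 2: Y1 = 82894; m = 82894; squarings mod 602: 447^1=447, 447^2=547, 447^4=15, 447^8=225, 447^16=57, 447^32=239, 447^64=533, 447^128=547, 447^256=15, 447^512=225, 447^1024=57, 447^2048=239, 447^4096=533, 447^8192=547, 447^16384=15, 447^32768=225, 447^65536=57; 447^82894 = 447^2 * 447^4 * 447^8 * 447^64 * 447^128 * 447^256 * 447^512 * 447^16384 * 447^65536 = 337 (mod 602); answer 337

337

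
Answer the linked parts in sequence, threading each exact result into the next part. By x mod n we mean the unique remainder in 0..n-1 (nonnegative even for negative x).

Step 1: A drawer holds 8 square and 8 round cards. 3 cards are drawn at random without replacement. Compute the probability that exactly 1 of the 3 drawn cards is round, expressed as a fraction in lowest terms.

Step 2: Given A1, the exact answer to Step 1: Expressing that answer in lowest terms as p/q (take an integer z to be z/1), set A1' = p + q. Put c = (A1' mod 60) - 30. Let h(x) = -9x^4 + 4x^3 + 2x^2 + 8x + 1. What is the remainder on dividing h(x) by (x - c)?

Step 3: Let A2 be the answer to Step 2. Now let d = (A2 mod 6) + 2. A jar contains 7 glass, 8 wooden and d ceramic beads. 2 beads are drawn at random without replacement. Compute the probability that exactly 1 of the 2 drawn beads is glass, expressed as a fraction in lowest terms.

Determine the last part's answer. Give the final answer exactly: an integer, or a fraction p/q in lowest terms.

35/68

Step 1: total draws C(16,3) = 560; favorable C(8,1)*C(8,2) = 224; P = 2/5; answer 2/5
Step 2: A1 = 2/5; threaded value p + q = 7; c = -23; remainder = value at the root: -9*(-23)^4 + 4*(-23)^3 + 2*(-23)^2 + 8*(-23)^1 + 1 = (-2518569) + (-48668) + (1058) + (-184) + (1) = -2566362; answer -2566362
Step 3: A2 = -2566362; d = 2; total draws C(17,2) = 136; favorable C(7,1)*C(10,1) = 70; P = 35/68; answer 35/68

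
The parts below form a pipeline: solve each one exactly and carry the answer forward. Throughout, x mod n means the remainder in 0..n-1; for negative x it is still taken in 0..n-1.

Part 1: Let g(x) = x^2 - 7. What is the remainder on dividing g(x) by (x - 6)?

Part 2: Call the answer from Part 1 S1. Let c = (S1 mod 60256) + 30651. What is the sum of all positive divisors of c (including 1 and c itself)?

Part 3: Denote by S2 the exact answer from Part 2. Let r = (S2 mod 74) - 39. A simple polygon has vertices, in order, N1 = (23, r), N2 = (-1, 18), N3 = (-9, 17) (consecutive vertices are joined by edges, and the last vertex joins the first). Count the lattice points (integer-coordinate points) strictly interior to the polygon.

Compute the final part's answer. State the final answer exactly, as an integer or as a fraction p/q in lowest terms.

55

Part 1: remainder = value at the root: 1*(6)^2 - 7 = (36) + (-7) = 29; answer 29
Part 2: S1 = 29; c = 30680; 30680 = 2^3 * 5 * 13 * 59; sigma = (1 + 2 + 4 + 8) * (1 + 5) * (1 + 13) * (1 + 59) = 15 * 6 * 14 * 60 = 75600; answer 75600
Part 3: S2 = 75600; r = 7; cross terms: (23*18 - -1*7)=421, (-1*17 - -9*18)=145, (-9*7 - 23*17)=-454; twice the area = |112| = 112; area = 56; boundary points = 1 + 1 + 2 = 4; strictly interior points = area - boundary/2 + 1 = 55; answer 55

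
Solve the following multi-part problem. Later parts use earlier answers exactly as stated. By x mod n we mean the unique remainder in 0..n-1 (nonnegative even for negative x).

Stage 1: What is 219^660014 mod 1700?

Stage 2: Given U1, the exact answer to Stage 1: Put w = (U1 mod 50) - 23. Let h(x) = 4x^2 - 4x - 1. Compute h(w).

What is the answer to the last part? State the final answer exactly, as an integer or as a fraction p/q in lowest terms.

Stage 1: squarings mod 1700: 219^1=219, 219^2=361, 219^4=1121, 219^8=341, 219^16=681, 219^32=1361, 219^64=1021, 219^128=341, 219^256=681, 219^512=1361, 219^1024=1021, 219^2048=341, 219^4096=681, 219^8192=1361, 219^16384=1021, 219^32768=341, 219^65536=681, 219^131072=1361, 219^262144=1021, 219^524288=341; 219^660014 = 219^2 * 219^4 * 219^8 * 219^32 * 219^512 * 219^4096 * 219^131072 * 219^524288 = 421 (mod 1700); answer 421
Stage 2: U1 = 421; w = -2; 4*(-2)^2 - 4*(-2)^1 - 1 = (16) + (8) + (-1) = 23; answer 23

23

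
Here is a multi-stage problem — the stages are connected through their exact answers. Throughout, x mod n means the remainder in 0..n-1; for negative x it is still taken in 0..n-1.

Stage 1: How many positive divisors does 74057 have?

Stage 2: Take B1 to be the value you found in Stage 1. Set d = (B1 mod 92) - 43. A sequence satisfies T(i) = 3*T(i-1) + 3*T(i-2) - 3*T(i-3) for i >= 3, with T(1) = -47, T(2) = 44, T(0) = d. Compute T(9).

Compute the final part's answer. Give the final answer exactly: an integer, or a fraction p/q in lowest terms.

343521

Stage 1: 74057 = 103 * 719; number of divisors = (1+1) * (1+1) = 4; answer 4
Stage 2: B1 = 4; d = -39; T(3) = 3*(44) + 3*(-47) - 3*(-39) = 108; iterating: T(3)=108, T(4)=597, T(5)=1983, T(6)=7416, T(7)=26406, T(8)=95517, T(9)=343521; answer 343521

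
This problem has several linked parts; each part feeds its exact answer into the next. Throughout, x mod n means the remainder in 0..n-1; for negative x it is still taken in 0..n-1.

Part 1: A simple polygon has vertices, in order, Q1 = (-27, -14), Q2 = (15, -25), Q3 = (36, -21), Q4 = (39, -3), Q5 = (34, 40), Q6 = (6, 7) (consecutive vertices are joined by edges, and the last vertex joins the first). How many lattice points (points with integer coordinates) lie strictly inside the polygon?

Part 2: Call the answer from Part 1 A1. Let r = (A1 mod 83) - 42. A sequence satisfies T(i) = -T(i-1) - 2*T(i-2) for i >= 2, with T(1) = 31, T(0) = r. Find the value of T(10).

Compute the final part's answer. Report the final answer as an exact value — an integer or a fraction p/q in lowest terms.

Part 1: cross terms: (-27*-25 - 15*-14)=885, (15*-21 - 36*-25)=585, (36*-3 - 39*-21)=711, (39*40 - 34*-3)=1662, (34*7 - 6*40)=-2, (6*-14 - -27*7)=105; twice the area = |3946| = 3946; area = 1973; boundary points = 1 + 1 + 3 + 1 + 1 + 3 = 10; strictly interior points = area - boundary/2 + 1 = 1969; answer 1969
Part 2: A1 = 1969; r = 18; T(2) = -1*(31) - 2*(18) = -67; iterating: T(2)=-67, T(3)=5, T(4)=129, T(5)=-139, T(6)=-119, T(7)=397, T(8)=-159, T(9)=-635, T(10)=953; answer 953

953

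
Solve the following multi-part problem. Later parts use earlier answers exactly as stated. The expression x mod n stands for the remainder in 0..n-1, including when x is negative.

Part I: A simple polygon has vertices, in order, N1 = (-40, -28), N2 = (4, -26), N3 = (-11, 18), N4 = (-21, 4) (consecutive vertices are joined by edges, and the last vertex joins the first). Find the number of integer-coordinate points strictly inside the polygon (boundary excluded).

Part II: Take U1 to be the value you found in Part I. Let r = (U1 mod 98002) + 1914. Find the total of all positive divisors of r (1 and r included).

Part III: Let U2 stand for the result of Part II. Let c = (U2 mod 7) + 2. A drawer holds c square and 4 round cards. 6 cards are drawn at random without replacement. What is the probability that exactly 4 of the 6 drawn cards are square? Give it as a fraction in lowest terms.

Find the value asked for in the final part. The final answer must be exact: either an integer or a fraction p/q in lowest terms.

Part I: cross terms: (-40*-26 - 4*-28)=1152, (4*18 - -11*-26)=-214, (-11*4 - -21*18)=334, (-21*-28 - -40*4)=748; twice the area = |2020| = 2020; area = 1010; boundary points = 2 + 1 + 2 + 1 = 6; strictly interior points = area - boundary/2 + 1 = 1008; answer 1008
Part II: U1 = 1008; r = 2922; 2922 = 2 * 3 * 487; sigma = (1 + 2) * (1 + 3) * (1 + 487) = 3 * 4 * 488 = 5856; answer 5856
Part III: U2 = 5856; c = 6; total draws C(10,6) = 210; favorable C(6,4)*C(4,2) = 90; P = 3/7; answer 3/7

3/7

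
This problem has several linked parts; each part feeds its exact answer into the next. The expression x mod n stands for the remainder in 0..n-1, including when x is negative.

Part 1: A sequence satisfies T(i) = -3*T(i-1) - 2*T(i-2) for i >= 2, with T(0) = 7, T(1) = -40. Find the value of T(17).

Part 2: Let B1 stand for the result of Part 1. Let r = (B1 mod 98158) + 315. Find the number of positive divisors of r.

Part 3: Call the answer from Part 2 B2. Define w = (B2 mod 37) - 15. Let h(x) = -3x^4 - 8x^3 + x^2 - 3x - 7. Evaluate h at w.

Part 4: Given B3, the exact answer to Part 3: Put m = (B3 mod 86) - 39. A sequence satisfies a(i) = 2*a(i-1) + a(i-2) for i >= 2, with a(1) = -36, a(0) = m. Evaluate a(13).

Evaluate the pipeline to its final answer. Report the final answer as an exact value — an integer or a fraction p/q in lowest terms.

Part 1: T(2) = -3*(-40) - 2*(7) = 106; iterating: T(2)=106, T(3)=-238, T(4)=502, T(5)=-1030, T(6)=2086, T(7)=-4198, T(8)=8422, T(9)=-16870, T(10)=33766, T(11)=-67558, T(12)=135142, T(13)=-270310, T(14)=540646, T(15)=-1081318, T(16)=2162662, T(17)=-4325350; answer -4325350
Part 2: B1 = -4325350; r = 92075; 92075 = 5^2 * 29 * 127; number of divisors = (2+1) * (1+1) * (1+1) = 12; answer 12
Part 3: B2 = 12; w = -3; -3*(-3)^4 - 8*(-3)^3 + 1*(-3)^2 - 3*(-3)^1 - 7 = (-243) + (216) + (9) + (9) + (-7) = -16; answer -16
Part 4: B3 = -16; m = 31; a(2) = 2*(-36) + 1*(31) = -41; iterating: a(2)=-41, a(3)=-118, a(4)=-277, a(5)=-672, a(6)=-1621, a(7)=-3914, a(8)=-9449, a(9)=-22812, a(10)=-55073, a(11)=-132958, a(12)=-320989, a(13)=-774936; answer -774936

-774936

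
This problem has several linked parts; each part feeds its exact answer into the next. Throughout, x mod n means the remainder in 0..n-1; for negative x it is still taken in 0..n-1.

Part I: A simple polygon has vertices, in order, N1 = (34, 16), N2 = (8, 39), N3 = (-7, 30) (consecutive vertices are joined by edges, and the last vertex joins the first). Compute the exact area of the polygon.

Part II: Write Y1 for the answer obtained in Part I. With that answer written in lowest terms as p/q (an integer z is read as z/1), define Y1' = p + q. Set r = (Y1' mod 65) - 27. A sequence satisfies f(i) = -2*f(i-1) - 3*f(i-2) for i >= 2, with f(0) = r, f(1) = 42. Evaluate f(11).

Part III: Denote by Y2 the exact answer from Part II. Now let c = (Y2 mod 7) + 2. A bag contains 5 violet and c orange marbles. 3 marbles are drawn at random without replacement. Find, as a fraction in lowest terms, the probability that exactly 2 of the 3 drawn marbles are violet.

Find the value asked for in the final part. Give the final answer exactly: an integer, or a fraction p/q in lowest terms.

5/12

Part I: cross terms: (34*39 - 8*16)=1198, (8*30 - -7*39)=513, (-7*16 - 34*30)=-1132; twice the area = |579| = 579; area = 579/2; answer 579/2
Part II: Y1 = 579/2; threaded value p + q = 581; r = 34; f(2) = -2*(42) - 3*(34) = -186; iterating: f(2)=-186, f(3)=246, f(4)=66, f(5)=-870, f(6)=1542, f(7)=-474, f(8)=-3678, f(9)=8778, f(10)=-6522, f(11)=-13290; answer -13290
Part III: Y2 = -13290; c = 5; total draws C(10,3) = 120; favorable C(5,2)*C(5,1) = 50; P = 5/12; answer 5/12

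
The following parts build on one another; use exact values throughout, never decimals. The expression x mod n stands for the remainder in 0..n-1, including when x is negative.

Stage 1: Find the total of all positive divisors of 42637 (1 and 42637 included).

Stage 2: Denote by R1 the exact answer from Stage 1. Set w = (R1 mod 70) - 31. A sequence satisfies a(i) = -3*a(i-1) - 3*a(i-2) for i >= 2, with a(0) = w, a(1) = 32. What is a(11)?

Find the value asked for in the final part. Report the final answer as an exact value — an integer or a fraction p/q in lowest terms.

3159

Stage 1: 42637 = 7 * 6091; sigma = (1 + 7) * (1 + 6091) = 8 * 6092 = 48736; answer 48736
Stage 2: R1 = 48736; w = -15; a(2) = -3*(32) - 3*(-15) = -51; iterating: a(2)=-51, a(3)=57, a(4)=-18, a(5)=-117, a(6)=405, a(7)=-864, a(8)=1377, a(9)=-1539, a(10)=486, a(11)=3159; answer 3159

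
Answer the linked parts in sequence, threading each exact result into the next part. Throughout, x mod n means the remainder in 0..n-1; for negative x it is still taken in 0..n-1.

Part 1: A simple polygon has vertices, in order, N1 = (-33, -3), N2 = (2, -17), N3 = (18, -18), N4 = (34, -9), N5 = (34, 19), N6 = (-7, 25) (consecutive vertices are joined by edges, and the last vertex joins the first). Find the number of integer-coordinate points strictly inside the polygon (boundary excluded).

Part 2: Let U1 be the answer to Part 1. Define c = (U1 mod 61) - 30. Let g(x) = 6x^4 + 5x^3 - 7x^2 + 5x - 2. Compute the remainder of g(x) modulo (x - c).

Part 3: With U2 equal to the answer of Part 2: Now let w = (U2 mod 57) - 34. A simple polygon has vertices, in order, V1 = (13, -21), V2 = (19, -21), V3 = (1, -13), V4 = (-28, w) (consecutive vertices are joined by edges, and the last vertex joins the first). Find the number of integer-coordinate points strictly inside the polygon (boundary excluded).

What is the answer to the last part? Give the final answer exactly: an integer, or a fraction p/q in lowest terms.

178

Part 1: cross terms: (-33*-17 - 2*-3)=567, (2*-18 - 18*-17)=270, (18*-9 - 34*-18)=450, (34*19 - 34*-9)=952, (34*25 - -7*19)=983, (-7*-3 - -33*25)=846; twice the area = |4068| = 4068; area = 2034; boundary points = 7 + 1 + 1 + 28 + 1 + 2 = 40; strictly interior points = area - boundary/2 + 1 = 2015; answer 2015
Part 2: U1 = 2015; c = -28; remainder = value at the root: 6*(-28)^4 + 5*(-28)^3 - 7*(-28)^2 + 5*(-28)^1 - 2 = (3687936) + (-109760) + (-5488) + (-140) + (-2) = 3572546; answer 3572546
Part 3: U2 = 3572546; w = -20; cross terms: (13*-21 - 19*-21)=126, (19*-13 - 1*-21)=-226, (1*-20 - -28*-13)=-384, (-28*-21 - 13*-20)=848; twice the area = |364| = 364; area = 182; boundary points = 6 + 2 + 1 + 1 = 10; strictly interior points = area - boundary/2 + 1 = 178; answer 178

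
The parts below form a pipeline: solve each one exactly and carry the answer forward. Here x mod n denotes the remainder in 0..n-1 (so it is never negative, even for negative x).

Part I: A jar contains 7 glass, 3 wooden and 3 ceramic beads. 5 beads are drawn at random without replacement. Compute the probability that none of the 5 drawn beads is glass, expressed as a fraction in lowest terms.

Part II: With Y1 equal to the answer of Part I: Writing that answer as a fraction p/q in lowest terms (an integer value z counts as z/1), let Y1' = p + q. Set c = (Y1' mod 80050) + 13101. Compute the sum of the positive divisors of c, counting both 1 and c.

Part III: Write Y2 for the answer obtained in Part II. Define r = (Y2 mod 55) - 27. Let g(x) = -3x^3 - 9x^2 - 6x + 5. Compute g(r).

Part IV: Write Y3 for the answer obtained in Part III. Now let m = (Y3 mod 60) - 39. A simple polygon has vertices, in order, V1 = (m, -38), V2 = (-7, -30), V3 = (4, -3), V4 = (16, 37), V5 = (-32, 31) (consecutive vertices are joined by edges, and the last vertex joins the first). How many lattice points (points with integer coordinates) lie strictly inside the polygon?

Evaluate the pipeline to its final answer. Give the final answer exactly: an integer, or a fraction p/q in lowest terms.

Part I: total draws C(13,5) = 1287; favorable C(6,5) = 6; P = 2/429; answer 2/429
Part II: Y1 = 2/429; threaded value p + q = 431; c = 13532; 13532 = 2^2 * 17 * 199; sigma = (1 + 2 + 4) * (1 + 17) * (1 + 199) = 7 * 18 * 200 = 25200; answer 25200
Part III: Y2 = 25200; r = -17; -3*(-17)^3 - 9*(-17)^2 - 6*(-17)^1 + 5 = (14739) + (-2601) + (102) + (5) = 12245; answer 12245
Part IV: Y3 = 12245; m = -34; cross terms: (-34*-30 - -7*-38)=754, (-7*-3 - 4*-30)=141, (4*37 - 16*-3)=196, (16*31 - -32*37)=1680, (-32*-38 - -34*31)=2270; twice the area = |5041| = 5041; area = 5041/2; boundary points = 1 + 1 + 4 + 6 + 1 = 13; strictly interior points = area - boundary/2 + 1 = 2515; answer 2515

2515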